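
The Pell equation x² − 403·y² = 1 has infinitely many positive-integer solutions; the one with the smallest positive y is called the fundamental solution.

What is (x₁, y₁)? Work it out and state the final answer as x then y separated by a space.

d=403: √d = [20; 13,2,1,3,1,3,1,2,13,40] (ℓ=10, even), read p_9/q_9
i=0: a=20 ⇒ p=20, q=1
…
i=4: a=3 ⇒ p=2951, q=147
…
i=8: a=2 ⇒ p=50147, q=2498
i=9: a=13 ⇒ p=669878, q=33369
fundamental: x₁=669878, y₁=33369  (since 448736534884 − 403·1113490161 = 1)

669878 33369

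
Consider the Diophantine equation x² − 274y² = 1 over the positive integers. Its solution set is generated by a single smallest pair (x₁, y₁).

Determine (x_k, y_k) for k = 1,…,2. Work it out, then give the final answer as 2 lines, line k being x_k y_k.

√274 → a₀=16, period (1,1,4,4,1,1,32); ℓ=7 odd so k=13
i=0: a=16 ⇒ p=16, q=1
i=1: a=1 ⇒ p=17, q=1
i=2: a=1 ⇒ p=33, q=2
…
i=5: a=1 ⇒ p=778, q=47
i=6: a=1 ⇒ p=1407, q=85
i=7: a=32 ⇒ p=45802, q=2767
…
i=10: a=4 ⇒ p=419253, q=25328
…
i=12: a=1 ⇒ p=2189276, q=132259
i=13: a=1 ⇒ p=3959299, q=239190
→ (3959299, 239190).  Check: 3959299²=15676048571401, 274·239190²=15676048571400, difference 1.
k=2:  x_2 = 3959299·3959299+274·239190·239190 = 31352097142801,  y_2 = 3959299·239190+239190·3959299 = 1894049455620

3959299 239190
31352097142801 1894049455620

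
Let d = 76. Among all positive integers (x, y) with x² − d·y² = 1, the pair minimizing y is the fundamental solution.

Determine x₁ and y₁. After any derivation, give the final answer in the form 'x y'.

[8; 1,2,1,1,5,4,5,1,1,2,1,16] for √76; ℓ=12 ⇒ convergent index 11
step 0: (8, 1)  from 8·(1,0) + (0,1)
…
step 3: (35, 4)  from 1·(26,3) + (9,1)
step 4: (61, 7)  from 1·(35,4) + (26,3)
step 5: (340, 39)  from 5·(61,7) + (35,4)
step 6: (1421, 163)  from 4·(340,39) + (61,7)
…
step 8: (8866, 1017)  from 1·(7445,854) + (1421,163)
step 9: (16311, 1871)  from 1·(8866,1017) + (7445,854)
step 10: (41488, 4759)  from 2·(16311,1871) + (8866,1017)
step 11: (57799, 6630)  from 1·(41488,4759) + (16311,1871)
fundamental: x₁=57799, y₁=6630  (since 3340724401 − 76·43956900 = 1)

57799 6630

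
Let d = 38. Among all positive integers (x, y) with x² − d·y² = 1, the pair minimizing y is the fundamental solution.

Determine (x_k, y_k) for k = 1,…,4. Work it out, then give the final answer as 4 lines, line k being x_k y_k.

37 6
2737 444
202501 32850
14982337 2430456

√38 → a₀=6, period (6,12); ℓ=2 even so k=1
k=0  a_k=6  p_k/q_k = 6/1
k=1  a_k=6  p_k/q_k = 37/6
→ (37, 6).  Check: 37²=1369, 38·6²=1368, difference 1.
(37+6√38)^2 = 2737 + 444√38
(37+6√38)^3 = 202501 + 32850√38
(37+6√38)^4 = 14982337 + 2430456√38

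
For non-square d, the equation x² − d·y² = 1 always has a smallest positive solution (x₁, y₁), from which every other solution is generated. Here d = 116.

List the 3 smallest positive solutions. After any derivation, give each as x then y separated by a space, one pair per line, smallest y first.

9801 910
192119201 17837820
3765920568201 349656946730

[10; 1,3,2,1,4,1,2,3,1,20] for √116; ℓ=10 ⇒ convergent index 9
i=0: a=10 ⇒ p=10, q=1
…
i=3: a=2 ⇒ p=97, q=9
i=4: a=1 ⇒ p=140, q=13
…
i=6: a=1 ⇒ p=797, q=74
…
i=8: a=3 ⇒ p=7550, q=701
i=9: a=1 ⇒ p=9801, q=910
(x₁, y₁) = (9801, 910);  9801² − 116·910² = 1 ✓
(x_2, y_2) = (9801·9801 + 116·910·910, 9801·910 + 910·9801) = (192119201, 17837820)
(x_3, y_3) = (9801·192119201 + 116·910·17837820, 9801·17837820 + 910·192119201) = (3765920568201, 349656946730)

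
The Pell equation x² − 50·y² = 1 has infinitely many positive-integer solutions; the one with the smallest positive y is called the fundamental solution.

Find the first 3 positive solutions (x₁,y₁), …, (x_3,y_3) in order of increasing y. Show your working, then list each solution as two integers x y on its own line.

√50 → a₀=7, period (14); ℓ=1 odd so k=1
k=0  a_k=7  p_k/q_k = 7/1
k=1  a_k=14  p_k/q_k = 99/14
fundamental: x₁=99, y₁=14  (since 9801 − 50·196 = 1)
(99+14√50)^2 = 19601 + 2772√50
(99+14√50)^3 = 3880899 + 548842√50

99 14
19601 2772
3880899 548842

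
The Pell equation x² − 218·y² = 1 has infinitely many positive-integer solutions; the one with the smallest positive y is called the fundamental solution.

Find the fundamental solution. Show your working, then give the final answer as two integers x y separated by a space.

126003 8534

√218 → a₀=14, period (1,3,3,1,28); ℓ=5 odd so k=9
k=0  a_k=14  p_k/q_k = 14/1
k=1  a_k=1  p_k/q_k = 15/1
k=2  a_k=3  p_k/q_k = 59/4
k=3  a_k=3  p_k/q_k = 192/13
k=4  a_k=1  p_k/q_k = 251/17
k=5  a_k=28  p_k/q_k = 7220/489
k=6  a_k=1  p_k/q_k = 7471/506
k=7  a_k=3  p_k/q_k = 29633/2007
k=8  a_k=3  p_k/q_k = 96370/6527
k=9  a_k=1  p_k/q_k = 126003/8534
(x₁, y₁) = (126003, 8534);  126003² − 218·8534² = 1 ✓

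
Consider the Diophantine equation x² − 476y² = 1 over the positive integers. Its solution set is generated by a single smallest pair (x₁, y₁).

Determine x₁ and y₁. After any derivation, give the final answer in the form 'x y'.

28799 1320

√476 → a₀=21, period (1,4,2,10,2,4,1,42); ℓ=8 even so k=7
a_0=21:  p_0=21·1+0=21,  q_0=21·0+1=1
a_1=1:  p_1=1·21+1=22,  q_1=1·1+0=1
…
a_4=10:  p_4=10·240+109=2509,  q_4=10·11+5=115
…
a_6=4:  p_6=4·5258+2509=23541,  q_6=4·241+115=1079
a_7=1:  p_7=1·23541+5258=28799,  q_7=1·1079+241=1320
(x₁, y₁) = (28799, 1320);  28799² − 476·1320² = 1 ✓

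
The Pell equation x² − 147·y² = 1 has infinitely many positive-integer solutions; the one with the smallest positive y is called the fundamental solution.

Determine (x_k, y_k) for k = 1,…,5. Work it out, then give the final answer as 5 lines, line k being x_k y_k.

97 8
18817 1552
3650401 301080
708158977 58407968
137379191137 11330844712

d=147: √d = [12; 8,24] (ℓ=2, even), read p_1/q_1
step 0: (12, 1)  from 12·(1,0) + (0,1)
step 1: (97, 8)  from 8·(12,1) + (1,0)
fundamental: x₁=97, y₁=8  (since 9409 − 147·64 = 1)
k=2:  x_2 = 97·97+147·8·8 = 18817,  y_2 = 97·8+8·97 = 1552
k=3:  x_3 = 97·18817+147·8·1552 = 3650401,  y_3 = 97·1552+8·18817 = 301080
k=4:  x_4 = 97·3650401+147·8·301080 = 708158977,  y_4 = 97·301080+8·3650401 = 58407968
k=5:  x_5 = 97·708158977+147·8·58407968 = 137379191137,  y_5 = 97·58407968+8·708158977 = 11330844712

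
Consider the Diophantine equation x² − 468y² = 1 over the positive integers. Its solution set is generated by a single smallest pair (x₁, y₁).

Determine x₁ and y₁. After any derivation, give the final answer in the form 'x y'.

√468 → a₀=21, period (1,1,1,2,1,1,1,42); ℓ=8 even so k=7
step 0: (21, 1)  from 21·(1,0) + (0,1)
…
step 6: (411, 19)  from 1·(238,11) + (173,8)
step 7: (649, 30)  from 1·(411,19) + (238,11)
→ (649, 30).  Check: 649²=421201, 468·30²=421200, difference 1.

649 30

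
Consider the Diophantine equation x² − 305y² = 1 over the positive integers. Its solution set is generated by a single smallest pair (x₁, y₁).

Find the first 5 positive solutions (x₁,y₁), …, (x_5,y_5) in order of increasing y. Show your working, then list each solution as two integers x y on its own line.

489 28
478241 27384
467719209 26781524
457428908161 26192303088
447365004462249 25616045638540

[17; 2,6,2,34] for √305; ℓ=4 ⇒ convergent index 3
step 0: (17, 1)  from 17·(1,0) + (0,1)
…
step 2: (227, 13)  from 6·(35,2) + (17,1)
step 3: (489, 28)  from 2·(227,13) + (35,2)
(x₁, y₁) = (489, 28);  489² − 305·28² = 1 ✓
(x_2, y_2) = (489·489 + 305·28·28, 489·28 + 28·489) = (478241, 27384)
(x_3, y_3) = (489·478241 + 305·28·27384, 489·27384 + 28·478241) = (467719209, 26781524)
(x_4, y_4) = (489·467719209 + 305·28·26781524, 489·26781524 + 28·467719209) = (457428908161, 26192303088)
(x_5, y_5) = (489·457428908161 + 305·28·26192303088, 489·26192303088 + 28·457428908161) = (447365004462249, 25616045638540)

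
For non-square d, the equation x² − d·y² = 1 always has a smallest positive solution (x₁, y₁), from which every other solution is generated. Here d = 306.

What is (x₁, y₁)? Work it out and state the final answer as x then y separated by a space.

35 2

d=306: √d = [17; 2,34] (ℓ=2, even), read p_1/q_1
a_0=17:  p_0=17·1+0=17,  q_0=17·0+1=1
a_1=2:  p_1=2·17+1=35,  q_1=2·1+0=2
→ (35, 2).  Check: 35²=1225, 306·2²=1224, difference 1.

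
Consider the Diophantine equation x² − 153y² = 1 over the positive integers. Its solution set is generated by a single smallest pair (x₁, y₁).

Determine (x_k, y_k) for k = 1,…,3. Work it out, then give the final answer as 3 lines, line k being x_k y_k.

√153 → a₀=12, period (2,1,2,2,2,1,2,24); ℓ=8 even so k=7
a_0=12:  p_0=12·1+0=12,  q_0=12·0+1=1
a_1=2:  p_1=2·12+1=25,  q_1=2·1+0=2
a_2=1:  p_2=1·25+12=37,  q_2=1·2+1=3
a_3=2:  p_3=2·37+25=99,  q_3=2·3+2=8
a_4=2:  p_4=2·99+37=235,  q_4=2·8+3=19
a_5=2:  p_5=2·235+99=569,  q_5=2·19+8=46
a_6=1:  p_6=1·569+235=804,  q_6=1·46+19=65
a_7=2:  p_7=2·804+569=2177,  q_7=2·65+46=176
(x₁, y₁) = (2177, 176);  2177² − 153·176² = 1 ✓
k=2:  x_2 = 2177·2177+153·176·176 = 9478657,  y_2 = 2177·176+176·2177 = 766304
k=3:  x_3 = 2177·9478657+153·176·766304 = 41270070401,  y_3 = 2177·766304+176·9478657 = 3336487440

2177 176
9478657 766304
41270070401 3336487440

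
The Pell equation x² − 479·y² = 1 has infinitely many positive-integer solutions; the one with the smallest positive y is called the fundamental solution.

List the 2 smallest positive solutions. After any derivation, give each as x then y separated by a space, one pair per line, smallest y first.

√479 = [21; 1,7,1,3,2,21,2,3,1,7,1,42, …], period ℓ=12 (even) → k=11
a_0=21:  p_0=21·1+0=21,  q_0=21·0+1=1
a_1=1:  p_1=1·21+1=22,  q_1=1·1+0=1
…
a_3=1:  p_3=1·175+22=197,  q_3=1·8+1=9
a_4=3:  p_4=3·197+175=766,  q_4=3·9+8=35
…
a_10=7:  p_10=7·340591+264712=2648849,  q_10=7·15562+12095=121029
a_11=1:  p_11=1·2648849+340591=2989440,  q_11=1·121029+15562=136591
(x₁, y₁) = (2989440, 136591);  2989440² − 479·136591² = 1 ✓
k=2:  x_2 = 2989440·2989440+479·136591·136591 = 17873503027199,  y_2 = 2989440·136591+136591·2989440 = 816661198080

2989440 136591
17873503027199 816661198080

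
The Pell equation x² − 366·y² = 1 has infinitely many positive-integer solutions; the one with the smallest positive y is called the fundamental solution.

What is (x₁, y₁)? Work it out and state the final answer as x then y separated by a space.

907925 47458

d=366: √d = [19; 7,1,1,1,2,12,2,1,1,1,7,38] (ℓ=12, even), read p_11/q_11
i=0: a=19 ⇒ p=19, q=1
…
i=3: a=1 ⇒ p=287, q=15
i=4: a=1 ⇒ p=440, q=23
…
i=6: a=12 ⇒ p=14444, q=755
…
i=8: a=1 ⇒ p=44499, q=2326
i=9: a=1 ⇒ p=74554, q=3897
i=10: a=1 ⇒ p=119053, q=6223
i=11: a=7 ⇒ p=907925, q=47458
(x₁, y₁) = (907925, 47458);  907925² − 366·47458² = 1 ✓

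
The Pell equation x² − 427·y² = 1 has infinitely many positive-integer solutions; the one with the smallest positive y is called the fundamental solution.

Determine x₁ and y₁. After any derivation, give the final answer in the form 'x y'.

62 3

d=427: √d = [20; 1,1,1,40] (ℓ=4, even), read p_3/q_3
step 0: (20, 1)  from 20·(1,0) + (0,1)
…
step 2: (41, 2)  from 1·(21,1) + (20,1)
step 3: (62, 3)  from 1·(41,2) + (21,1)
→ (62, 3).  Check: 62²=3844, 427·3²=3843, difference 1.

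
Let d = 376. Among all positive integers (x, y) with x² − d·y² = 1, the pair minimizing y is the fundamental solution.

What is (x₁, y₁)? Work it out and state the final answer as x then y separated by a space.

[19; 2,1,1,3,1,…,1,2,38] for √376; ℓ=16 ⇒ convergent index 15
k=0  a_k=19  p_k/q_k = 19/1
…
k=5  a_k=1  p_k/q_k = 446/23
k=6  a_k=2  p_k/q_k = 1241/64
…
k=9  a_k=2  p_k/q_k = 28834/1487
k=10  a_k=2  p_k/q_k = 70621/3642
k=11  a_k=1  p_k/q_k = 99455/5129
…
k=13  a_k=1  p_k/q_k = 468441/24158
k=14  a_k=1  p_k/q_k = 837427/43187
k=15  a_k=2  p_k/q_k = 2143295/110532
fundamental: x₁=2143295, y₁=110532  (since 4593713457025 − 376·12217323024 = 1)

2143295 110532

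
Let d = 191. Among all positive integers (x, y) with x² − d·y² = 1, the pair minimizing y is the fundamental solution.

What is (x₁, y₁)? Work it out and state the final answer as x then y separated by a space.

8994000 650783

√191 = [13; 1,4,1,1,3,…,4,1,26, …], period ℓ=16 (even) → k=15
i=0: a=13 ⇒ p=13, q=1
i=1: a=1 ⇒ p=14, q=1
…
i=3: a=1 ⇒ p=83, q=6
i=4: a=1 ⇒ p=152, q=11
i=5: a=3 ⇒ p=539, q=39
i=6: a=2 ⇒ p=1230, q=89
i=7: a=2 ⇒ p=2999, q=217
i=8: a=13 ⇒ p=40217, q=2910
…
i=10: a=2 ⇒ p=207083, q=14984
…
i=12: a=1 ⇒ p=911765, q=65973
…
i=14: a=4 ⇒ p=7377553, q=533821
i=15: a=1 ⇒ p=8994000, q=650783
→ (8994000, 650783).  Check: 8994000²=80892036000000, 191·650783²=80892035999999, difference 1.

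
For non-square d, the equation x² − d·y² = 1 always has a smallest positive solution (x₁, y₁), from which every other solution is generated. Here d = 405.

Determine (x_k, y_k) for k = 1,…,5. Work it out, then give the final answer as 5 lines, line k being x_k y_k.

√405 → a₀=20, period (8,40); ℓ=2 even so k=1
a_0=20:  p_0=20·1+0=20,  q_0=20·0+1=1
a_1=8:  p_1=8·20+1=161,  q_1=8·1+0=8
(x₁, y₁) = (161, 8);  161² − 405·8² = 1 ✓
(x_2, y_2) = (161·161 + 405·8·8, 161·8 + 8·161) = (51841, 2576)
(x_3, y_3) = (161·51841 + 405·8·2576, 161·2576 + 8·51841) = (16692641, 829464)
(x_4, y_4) = (161·16692641 + 405·8·829464, 161·829464 + 8·16692641) = (5374978561, 267084832)
(x_5, y_5) = (161·5374978561 + 405·8·267084832, 161·267084832 + 8·5374978561) = (1730726404001, 86000486440)

161 8
51841 2576
16692641 829464
5374978561 267084832
1730726404001 86000486440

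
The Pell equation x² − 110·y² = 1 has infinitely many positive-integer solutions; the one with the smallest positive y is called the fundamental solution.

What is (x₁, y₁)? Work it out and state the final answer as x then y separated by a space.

[10; 2,20] for √110; ℓ=2 ⇒ convergent index 1
i=0: a=10 ⇒ p=10, q=1
i=1: a=2 ⇒ p=21, q=2
fundamental: x₁=21, y₁=2  (since 441 − 110·4 = 1)

21 2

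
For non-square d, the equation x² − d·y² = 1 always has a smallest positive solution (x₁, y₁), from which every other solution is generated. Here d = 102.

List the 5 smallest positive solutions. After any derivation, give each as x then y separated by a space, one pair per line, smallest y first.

101 10
20401 2020
4120901 408030
832401601 82420040
168141002501 16648440050

√102 = [10; 10,20, …], period ℓ=2 (even) → k=1
step 0: (10, 1)  from 10·(1,0) + (0,1)
step 1: (101, 10)  from 10·(10,1) + (1,0)
→ (101, 10).  Check: 101²=10201, 102·10²=10200, difference 1.
k=2:  x_2 = 101·101+102·10·10 = 20401,  y_2 = 101·10+10·101 = 2020
k=3:  x_3 = 101·20401+102·10·2020 = 4120901,  y_3 = 101·2020+10·20401 = 408030
k=4:  x_4 = 101·4120901+102·10·408030 = 832401601,  y_4 = 101·408030+10·4120901 = 82420040
k=5:  x_5 = 101·832401601+102·10·82420040 = 168141002501,  y_5 = 101·82420040+10·832401601 = 16648440050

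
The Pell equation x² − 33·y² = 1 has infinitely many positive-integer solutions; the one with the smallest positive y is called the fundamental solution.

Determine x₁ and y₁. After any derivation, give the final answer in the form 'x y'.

23 4

√33 = [5; 1,2,1,10, …], period ℓ=4 (even) → k=3
step 0: (5, 1)  from 5·(1,0) + (0,1)
…
step 2: (17, 3)  from 2·(6,1) + (5,1)
step 3: (23, 4)  from 1·(17,3) + (6,1)
(x₁, y₁) = (23, 4);  23² − 33·4² = 1 ✓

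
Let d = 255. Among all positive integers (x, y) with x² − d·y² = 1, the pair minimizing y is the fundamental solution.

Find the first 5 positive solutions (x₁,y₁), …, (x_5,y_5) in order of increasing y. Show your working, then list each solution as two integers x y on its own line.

16 1
511 32
16336 1023
522241 32704
16695376 1045505

√255 → a₀=15, period (1,30); ℓ=2 even so k=1
a_0=15:  p_0=15·1+0=15,  q_0=15·0+1=1
a_1=1:  p_1=1·15+1=16,  q_1=1·1+0=1
→ (16, 1).  Check: 16²=256, 255·1²=255, difference 1.
(x_2, y_2) = (16·16 + 255·1·1, 16·1 + 1·16) = (511, 32)
(x_3, y_3) = (16·511 + 255·1·32, 16·32 + 1·511) = (16336, 1023)
(x_4, y_4) = (16·16336 + 255·1·1023, 16·1023 + 1·16336) = (522241, 32704)
(x_5, y_5) = (16·522241 + 255·1·32704, 16·32704 + 1·522241) = (16695376, 1045505)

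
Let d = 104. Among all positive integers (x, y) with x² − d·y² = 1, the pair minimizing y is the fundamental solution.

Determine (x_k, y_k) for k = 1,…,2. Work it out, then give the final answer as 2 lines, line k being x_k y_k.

√104 = [10; 5,20, …], period ℓ=2 (even) → k=1
step 0: (10, 1)  from 10·(1,0) + (0,1)
step 1: (51, 5)  from 5·(10,1) + (1,0)
→ (51, 5).  Check: 51²=2601, 104·5²=2600, difference 1.
(51+5√104)^2 = 5201 + 510√104

51 5
5201 510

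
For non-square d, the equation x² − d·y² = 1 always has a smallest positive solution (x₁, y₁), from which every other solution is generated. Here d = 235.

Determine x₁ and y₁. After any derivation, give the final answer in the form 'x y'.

46 3

[15; 3,30] for √235; ℓ=2 ⇒ convergent index 1
i=0: a=15 ⇒ p=15, q=1
i=1: a=3 ⇒ p=46, q=3
fundamental: x₁=46, y₁=3  (since 2116 − 235·9 = 1)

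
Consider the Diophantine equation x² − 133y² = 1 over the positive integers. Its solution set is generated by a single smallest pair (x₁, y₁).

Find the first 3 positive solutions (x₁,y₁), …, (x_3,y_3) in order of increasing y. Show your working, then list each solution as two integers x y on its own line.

2588599 224460
13401689565601 1162073863080
69383200415647777399 6016286479789825380

√133 → a₀=11, period (1,1,7,5,1,…,1,1,22); ℓ=16 even so k=15
a_0=11:  p_0=11·1+0=11,  q_0=11·0+1=1
…
a_6=1:  p_6=1·1061+888=1949,  q_6=1·92+77=169
…
a_14=1:  p_14=1·1210008+168583=1378591,  q_14=1·104921+14618=119539
a_15=1:  p_15=1·1378591+1210008=2588599,  q_15=1·119539+104921=224460
fundamental: x₁=2588599, y₁=224460  (since 6700844782801 − 133·50382291600 = 1)
(2588599+224460√133)^2 = 13401689565601 + 1162073863080√133
(2588599+224460√133)^3 = 69383200415647777399 + 6016286479789825380√133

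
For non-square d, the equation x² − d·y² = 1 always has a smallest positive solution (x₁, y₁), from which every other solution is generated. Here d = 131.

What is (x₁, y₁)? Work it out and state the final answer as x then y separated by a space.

10610 927

√131 = [11; 2,4,11,4,2,22, …], period ℓ=6 (even) → k=5
k=0  a_k=11  p_k/q_k = 11/1
k=1  a_k=2  p_k/q_k = 23/2
k=2  a_k=4  p_k/q_k = 103/9
…
k=4  a_k=4  p_k/q_k = 4727/413
k=5  a_k=2  p_k/q_k = 10610/927
fundamental: x₁=10610, y₁=927  (since 112572100 − 131·859329 = 1)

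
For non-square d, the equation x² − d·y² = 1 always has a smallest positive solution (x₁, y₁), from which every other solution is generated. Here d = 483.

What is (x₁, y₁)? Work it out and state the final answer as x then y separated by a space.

22 1

√483 → a₀=21, period (1,42); ℓ=2 even so k=1
k=0  a_k=21  p_k/q_k = 21/1
k=1  a_k=1  p_k/q_k = 22/1
(x₁, y₁) = (22, 1);  22² − 483·1² = 1 ✓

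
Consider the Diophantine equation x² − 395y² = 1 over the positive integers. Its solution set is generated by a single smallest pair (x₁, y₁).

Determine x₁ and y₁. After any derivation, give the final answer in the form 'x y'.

d=395: √d = [19; 1,6,1,38] (ℓ=4, even), read p_3/q_3
k=0  a_k=19  p_k/q_k = 19/1
k=1  a_k=1  p_k/q_k = 20/1
k=2  a_k=6  p_k/q_k = 139/7
k=3  a_k=1  p_k/q_k = 159/8
fundamental: x₁=159, y₁=8  (since 25281 − 395·64 = 1)

159 8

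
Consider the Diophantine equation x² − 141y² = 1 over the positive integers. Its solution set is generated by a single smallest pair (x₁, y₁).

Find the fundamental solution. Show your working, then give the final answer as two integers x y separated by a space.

√141 → a₀=11, period (1,6,1,22); ℓ=4 even so k=3
k=0  a_k=11  p_k/q_k = 11/1
k=1  a_k=1  p_k/q_k = 12/1
k=2  a_k=6  p_k/q_k = 83/7
k=3  a_k=1  p_k/q_k = 95/8
(x₁, y₁) = (95, 8);  95² − 141·8² = 1 ✓

95 8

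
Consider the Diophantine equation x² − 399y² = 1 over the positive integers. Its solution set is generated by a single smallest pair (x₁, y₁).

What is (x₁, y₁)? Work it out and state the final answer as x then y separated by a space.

20 1

[19; 1,38] for √399; ℓ=2 ⇒ convergent index 1
k=0  a_k=19  p_k/q_k = 19/1
k=1  a_k=1  p_k/q_k = 20/1
→ (20, 1).  Check: 20²=400, 399·1²=399, difference 1.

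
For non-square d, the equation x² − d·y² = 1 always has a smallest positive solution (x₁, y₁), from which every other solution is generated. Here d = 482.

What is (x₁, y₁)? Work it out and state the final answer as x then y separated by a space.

d=482: √d = [21; 1,20,1,42] (ℓ=4, even), read p_3/q_3
k=0  a_k=21  p_k/q_k = 21/1
k=1  a_k=1  p_k/q_k = 22/1
k=2  a_k=20  p_k/q_k = 461/21
k=3  a_k=1  p_k/q_k = 483/22
→ (483, 22).  Check: 483²=233289, 482·22²=233288, difference 1.

483 22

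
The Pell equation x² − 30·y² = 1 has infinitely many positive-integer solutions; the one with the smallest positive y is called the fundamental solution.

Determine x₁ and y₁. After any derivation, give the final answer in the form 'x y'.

11 2

d=30: √d = [5; 2,10] (ℓ=2, even), read p_1/q_1
a_0=5:  p_0=5·1+0=5,  q_0=5·0+1=1
a_1=2:  p_1=2·5+1=11,  q_1=2·1+0=2
(x₁, y₁) = (11, 2);  11² − 30·2² = 1 ✓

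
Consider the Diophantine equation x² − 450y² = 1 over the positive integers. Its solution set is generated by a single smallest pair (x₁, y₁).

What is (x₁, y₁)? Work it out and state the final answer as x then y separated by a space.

√450 → a₀=21, period (4,1,2,4,2,1,4,42); ℓ=8 even so k=7
i=0: a=21 ⇒ p=21, q=1
…
i=3: a=2 ⇒ p=297, q=14
i=4: a=4 ⇒ p=1294, q=61
i=5: a=2 ⇒ p=2885, q=136
i=6: a=1 ⇒ p=4179, q=197
i=7: a=4 ⇒ p=19601, q=924
(x₁, y₁) = (19601, 924);  19601² − 450·924² = 1 ✓

19601 924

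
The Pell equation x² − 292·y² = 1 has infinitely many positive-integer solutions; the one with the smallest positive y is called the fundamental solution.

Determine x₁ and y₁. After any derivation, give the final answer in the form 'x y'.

[17; 11,2,1,3,8,3,1,2,11,34] for √292; ℓ=10 ⇒ convergent index 9
i=0: a=17 ⇒ p=17, q=1
i=1: a=11 ⇒ p=188, q=11
…
i=3: a=1 ⇒ p=581, q=34
…
i=8: a=2 ⇒ p=200767, q=11749
i=9: a=11 ⇒ p=2281249, q=133500
→ (2281249, 133500).  Check: 2281249²=5204097000001, 292·133500²=5204097000000, difference 1.

2281249 133500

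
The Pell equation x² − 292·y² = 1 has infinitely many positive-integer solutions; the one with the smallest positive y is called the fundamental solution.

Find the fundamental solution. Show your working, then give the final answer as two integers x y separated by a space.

d=292: √d = [17; 11,2,1,3,8,3,1,2,11,34] (ℓ=10, even), read p_9/q_9
k=0  a_k=17  p_k/q_k = 17/1
…
k=2  a_k=2  p_k/q_k = 393/23
k=3  a_k=1  p_k/q_k = 581/34
k=4  a_k=3  p_k/q_k = 2136/125
…
k=6  a_k=3  p_k/q_k = 55143/3227
k=7  a_k=1  p_k/q_k = 72812/4261
k=8  a_k=2  p_k/q_k = 200767/11749
k=9  a_k=11  p_k/q_k = 2281249/133500
→ (2281249, 133500).  Check: 2281249²=5204097000001, 292·133500²=5204097000000, difference 1.

2281249 133500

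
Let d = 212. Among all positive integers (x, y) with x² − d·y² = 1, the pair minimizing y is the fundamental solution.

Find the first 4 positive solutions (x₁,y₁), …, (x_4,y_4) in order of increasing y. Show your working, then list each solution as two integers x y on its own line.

66249 4550
8777860001 602865900
1163048894346249 79878526013650
154101652394311440001 10583744939153731800

d=212: √d = [14; 1,1,3,1,1,…,1,1,28] (ℓ=14, even), read p_13/q_13
i=0: a=14 ⇒ p=14, q=1
…
i=2: a=1 ⇒ p=29, q=2
i=3: a=3 ⇒ p=102, q=7
i=4: a=1 ⇒ p=131, q=9
i=5: a=1 ⇒ p=233, q=16
…
i=7: a=6 ⇒ p=2417, q=166
i=8: a=1 ⇒ p=2781, q=191
i=9: a=1 ⇒ p=5198, q=357
i=10: a=1 ⇒ p=7979, q=548
…
i=12: a=1 ⇒ p=37114, q=2549
i=13: a=1 ⇒ p=66249, q=4550
(x₁, y₁) = (66249, 4550);  66249² − 212·4550² = 1 ✓
(66249+4550√212)^2 = 8777860001 + 602865900√212
(66249+4550√212)^3 = 1163048894346249 + 79878526013650√212
(66249+4550√212)^4 = 154101652394311440001 + 10583744939153731800√212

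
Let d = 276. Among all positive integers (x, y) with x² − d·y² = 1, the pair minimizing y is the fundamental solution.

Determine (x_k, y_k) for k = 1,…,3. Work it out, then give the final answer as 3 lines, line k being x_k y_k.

7775 468
120901249 7277400
1880014414175 113163569532

d=276: √d = [16; 1,1,1,1,2,2,2,1,1,1,1,32] (ℓ=12, even), read p_11/q_11
k=0  a_k=16  p_k/q_k = 16/1
k=1  a_k=1  p_k/q_k = 17/1
k=2  a_k=1  p_k/q_k = 33/2
k=3  a_k=1  p_k/q_k = 50/3
k=4  a_k=1  p_k/q_k = 83/5
…
k=6  a_k=2  p_k/q_k = 515/31
k=7  a_k=2  p_k/q_k = 1246/75
k=8  a_k=1  p_k/q_k = 1761/106
…
k=10  a_k=1  p_k/q_k = 4768/287
k=11  a_k=1  p_k/q_k = 7775/468
(x₁, y₁) = (7775, 468);  7775² − 276·468² = 1 ✓
k=2:  x_2 = 7775·7775+276·468·468 = 120901249,  y_2 = 7775·468+468·7775 = 7277400
k=3:  x_3 = 7775·120901249+276·468·7277400 = 1880014414175,  y_3 = 7775·7277400+468·120901249 = 113163569532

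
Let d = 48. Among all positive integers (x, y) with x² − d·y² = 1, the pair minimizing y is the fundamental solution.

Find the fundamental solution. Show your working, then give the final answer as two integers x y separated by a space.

√48 = [6; 1,12, …], period ℓ=2 (even) → k=1
k=0  a_k=6  p_k/q_k = 6/1
k=1  a_k=1  p_k/q_k = 7/1
(x₁, y₁) = (7, 1);  7² − 48·1² = 1 ✓

7 1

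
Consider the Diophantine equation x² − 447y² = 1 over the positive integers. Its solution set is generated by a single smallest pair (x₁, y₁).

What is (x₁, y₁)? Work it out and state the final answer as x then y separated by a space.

148 7

[21; 7,42] for √447; ℓ=2 ⇒ convergent index 1
i=0: a=21 ⇒ p=21, q=1
i=1: a=7 ⇒ p=148, q=7
fundamental: x₁=148, y₁=7  (since 21904 − 447·49 = 1)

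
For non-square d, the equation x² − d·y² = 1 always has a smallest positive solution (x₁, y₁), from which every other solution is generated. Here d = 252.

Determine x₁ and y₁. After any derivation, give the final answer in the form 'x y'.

√252 → a₀=15, period (1,6,1,30); ℓ=4 even so k=3
step 0: (15, 1)  from 15·(1,0) + (0,1)
step 1: (16, 1)  from 1·(15,1) + (1,0)
step 2: (111, 7)  from 6·(16,1) + (15,1)
step 3: (127, 8)  from 1·(111,7) + (16,1)
(x₁, y₁) = (127, 8);  127² − 252·8² = 1 ✓

127 8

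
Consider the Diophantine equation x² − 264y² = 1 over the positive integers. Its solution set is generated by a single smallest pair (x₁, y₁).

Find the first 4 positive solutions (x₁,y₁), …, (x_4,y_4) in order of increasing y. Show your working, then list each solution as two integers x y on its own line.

65 4
8449 520
1098305 67596
142771201 8786960

√264 = [16; 4,32, …], period ℓ=2 (even) → k=1
k=0  a_k=16  p_k/q_k = 16/1
k=1  a_k=4  p_k/q_k = 65/4
fundamental: x₁=65, y₁=4  (since 4225 − 264·16 = 1)
(x_2, y_2) = (65·65 + 264·4·4, 65·4 + 4·65) = (8449, 520)
(x_3, y_3) = (65·8449 + 264·4·520, 65·520 + 4·8449) = (1098305, 67596)
(x_4, y_4) = (65·1098305 + 264·4·67596, 65·67596 + 4·1098305) = (142771201, 8786960)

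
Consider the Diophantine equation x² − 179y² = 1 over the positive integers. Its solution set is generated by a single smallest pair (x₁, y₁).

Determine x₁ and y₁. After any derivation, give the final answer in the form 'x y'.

[13; 2,1,1,1,3,…,1,2,26] for √179; ℓ=14 ⇒ convergent index 13
k=0  a_k=13  p_k/q_k = 13/1
…
k=2  a_k=1  p_k/q_k = 40/3
k=3  a_k=1  p_k/q_k = 67/5
k=4  a_k=1  p_k/q_k = 107/8
k=5  a_k=3  p_k/q_k = 388/29
k=6  a_k=5  p_k/q_k = 2047/153
k=7  a_k=13  p_k/q_k = 26999/2018
…
k=9  a_k=3  p_k/q_k = 438125/32747
…
k=11  a_k=1  p_k/q_k = 1013292/75737
k=12  a_k=1  p_k/q_k = 1588459/118727
k=13  a_k=2  p_k/q_k = 4190210/313191
→ (4190210, 313191).  Check: 4190210²=17557859844100, 179·313191²=17557859844099, difference 1.

4190210 313191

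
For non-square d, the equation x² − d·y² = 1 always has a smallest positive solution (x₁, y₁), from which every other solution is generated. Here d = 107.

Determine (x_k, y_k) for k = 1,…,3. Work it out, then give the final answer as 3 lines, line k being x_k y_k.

962 93
1850887 178932
3561105626 344265075

d=107: √d = [10; 2,1,9,1,2,20] (ℓ=6, even), read p_5/q_5
step 0: (10, 1)  from 10·(1,0) + (0,1)
step 1: (21, 2)  from 2·(10,1) + (1,0)
…
step 3: (300, 29)  from 9·(31,3) + (21,2)
step 4: (331, 32)  from 1·(300,29) + (31,3)
step 5: (962, 93)  from 2·(331,32) + (300,29)
→ (962, 93).  Check: 962²=925444, 107·93²=925443, difference 1.
(x_2, y_2) = (962·962 + 107·93·93, 962·93 + 93·962) = (1850887, 178932)
(x_3, y_3) = (962·1850887 + 107·93·178932, 962·178932 + 93·1850887) = (3561105626, 344265075)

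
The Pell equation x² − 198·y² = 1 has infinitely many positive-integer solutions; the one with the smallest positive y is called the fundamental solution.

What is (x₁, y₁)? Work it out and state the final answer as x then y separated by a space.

√198 = [14; 14,28, …], period ℓ=2 (even) → k=1
i=0: a=14 ⇒ p=14, q=1
i=1: a=14 ⇒ p=197, q=14
fundamental: x₁=197, y₁=14  (since 38809 − 198·196 = 1)

197 14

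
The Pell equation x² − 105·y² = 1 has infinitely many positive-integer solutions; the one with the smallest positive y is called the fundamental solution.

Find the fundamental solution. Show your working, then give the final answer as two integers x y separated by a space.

√105 → a₀=10, period (4,20); ℓ=2 even so k=1
i=0: a=10 ⇒ p=10, q=1
i=1: a=4 ⇒ p=41, q=4
fundamental: x₁=41, y₁=4  (since 1681 − 105·16 = 1)

41 4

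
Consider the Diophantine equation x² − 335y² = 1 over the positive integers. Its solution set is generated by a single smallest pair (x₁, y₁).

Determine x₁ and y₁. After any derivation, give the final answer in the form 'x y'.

604 33

√335 → a₀=18, period (3,3,3,36); ℓ=4 even so k=3
step 0: (18, 1)  from 18·(1,0) + (0,1)
…
step 2: (183, 10)  from 3·(55,3) + (18,1)
step 3: (604, 33)  from 3·(183,10) + (55,3)
(x₁, y₁) = (604, 33);  604² − 335·33² = 1 ✓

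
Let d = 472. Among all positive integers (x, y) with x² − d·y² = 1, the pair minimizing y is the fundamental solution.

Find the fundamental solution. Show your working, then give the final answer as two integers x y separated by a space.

306917 14127

[21; 1,2,1,1,1,…,2,1,42] for √472; ℓ=14 ⇒ convergent index 13
step 0: (21, 1)  from 21·(1,0) + (0,1)
…
step 3: (87, 4)  from 1·(65,3) + (22,1)
…
step 6: (1108, 51)  from 4·(239,11) + (152,7)
step 7: (5779, 266)  from 5·(1108,51) + (239,11)
…
step 9: (30003, 1381)  from 1·(24224,1115) + (5779,266)
…
step 12: (222687, 10250)  from 2·(84230,3877) + (54227,2496)
step 13: (306917, 14127)  from 1·(222687,10250) + (84230,3877)
(x₁, y₁) = (306917, 14127);  306917² − 472·14127² = 1 ✓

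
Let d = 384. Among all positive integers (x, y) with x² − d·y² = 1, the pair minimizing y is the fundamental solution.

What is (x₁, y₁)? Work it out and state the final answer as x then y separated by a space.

4801 245

[19; 1,1,2,9,2,1,1,38] for √384; ℓ=8 ⇒ convergent index 7
i=0: a=19 ⇒ p=19, q=1
i=1: a=1 ⇒ p=20, q=1
…
i=3: a=2 ⇒ p=98, q=5
…
i=6: a=1 ⇒ p=2861, q=146
i=7: a=1 ⇒ p=4801, q=245
(x₁, y₁) = (4801, 245);  4801² − 384·245² = 1 ✓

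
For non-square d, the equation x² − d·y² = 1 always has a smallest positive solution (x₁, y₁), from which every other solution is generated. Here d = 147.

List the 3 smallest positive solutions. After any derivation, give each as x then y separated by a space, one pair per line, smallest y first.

d=147: √d = [12; 8,24] (ℓ=2, even), read p_1/q_1
step 0: (12, 1)  from 12·(1,0) + (0,1)
step 1: (97, 8)  from 8·(12,1) + (1,0)
fundamental: x₁=97, y₁=8  (since 9409 − 147·64 = 1)
n=2: (97,8)∘(97,8) = (97·97+147·8·8, 97·8+8·97) = (18817,1552)
n=3: (18817,1552)∘(97,8) = (97·18817+147·8·1552, 97·1552+8·18817) = (3650401,301080)

97 8
18817 1552
3650401 301080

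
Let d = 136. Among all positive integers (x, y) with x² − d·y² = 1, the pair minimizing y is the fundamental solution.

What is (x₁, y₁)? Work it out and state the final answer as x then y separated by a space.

√136 → a₀=11, period (1,1,1,22); ℓ=4 even so k=3
i=0: a=11 ⇒ p=11, q=1
i=1: a=1 ⇒ p=12, q=1
i=2: a=1 ⇒ p=23, q=2
i=3: a=1 ⇒ p=35, q=3
(x₁, y₁) = (35, 3);  35² − 136·3² = 1 ✓

35 3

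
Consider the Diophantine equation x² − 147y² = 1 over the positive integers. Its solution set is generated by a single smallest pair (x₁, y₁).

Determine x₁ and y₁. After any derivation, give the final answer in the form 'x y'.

97 8

√147 → a₀=12, period (8,24); ℓ=2 even so k=1
a_0=12:  p_0=12·1+0=12,  q_0=12·0+1=1
a_1=8:  p_1=8·12+1=97,  q_1=8·1+0=8
→ (97, 8).  Check: 97²=9409, 147·8²=9408, difference 1.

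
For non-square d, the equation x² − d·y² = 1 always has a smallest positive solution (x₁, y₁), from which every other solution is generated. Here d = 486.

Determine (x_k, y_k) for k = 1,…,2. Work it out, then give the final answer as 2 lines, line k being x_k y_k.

485 22
470449 21340

[22; 22,44] for √486; ℓ=2 ⇒ convergent index 1
step 0: (22, 1)  from 22·(1,0) + (0,1)
step 1: (485, 22)  from 22·(22,1) + (1,0)
(x₁, y₁) = (485, 22);  485² − 486·22² = 1 ✓
(485+22√486)^2 = 470449 + 21340√486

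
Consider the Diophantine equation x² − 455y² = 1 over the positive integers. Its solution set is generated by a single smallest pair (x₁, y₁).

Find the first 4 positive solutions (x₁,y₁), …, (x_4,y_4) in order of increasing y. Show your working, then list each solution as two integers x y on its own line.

√455 → a₀=21, period (3,42); ℓ=2 even so k=1
step 0: (21, 1)  from 21·(1,0) + (0,1)
step 1: (64, 3)  from 3·(21,1) + (1,0)
(x₁, y₁) = (64, 3);  64² − 455·3² = 1 ✓
k=2:  x_2 = 64·64+455·3·3 = 8191,  y_2 = 64·3+3·64 = 384
k=3:  x_3 = 64·8191+455·3·384 = 1048384,  y_3 = 64·384+3·8191 = 49149
k=4:  x_4 = 64·1048384+455·3·49149 = 134184961,  y_4 = 64·49149+3·1048384 = 6290688

64 3
8191 384
1048384 49149
134184961 6290688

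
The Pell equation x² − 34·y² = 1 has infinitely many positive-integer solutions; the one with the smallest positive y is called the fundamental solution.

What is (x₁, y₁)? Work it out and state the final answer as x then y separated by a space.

35 6

d=34: √d = [5; 1,4,1,10] (ℓ=4, even), read p_3/q_3
i=0: a=5 ⇒ p=5, q=1
…
i=2: a=4 ⇒ p=29, q=5
i=3: a=1 ⇒ p=35, q=6
→ (35, 6).  Check: 35²=1225, 34·6²=1224, difference 1.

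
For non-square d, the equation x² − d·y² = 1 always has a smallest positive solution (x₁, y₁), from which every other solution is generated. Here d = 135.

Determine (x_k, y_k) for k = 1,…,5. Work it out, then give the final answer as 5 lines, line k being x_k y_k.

√135 = [11; 1,1,1,1,1,1,1,22, …], period ℓ=8 (even) → k=7
k=0  a_k=11  p_k/q_k = 11/1
k=1  a_k=1  p_k/q_k = 12/1
…
k=6  a_k=1  p_k/q_k = 151/13
k=7  a_k=1  p_k/q_k = 244/21
→ (244, 21).  Check: 244²=59536, 135·21²=59535, difference 1.
k=2:  x_2 = 244·244+135·21·21 = 119071,  y_2 = 244·21+21·244 = 10248
k=3:  x_3 = 244·119071+135·21·10248 = 58106404,  y_3 = 244·10248+21·119071 = 5001003
k=4:  x_4 = 244·58106404+135·21·5001003 = 28355806081,  y_4 = 244·5001003+21·58106404 = 2440479216
k=5:  x_5 = 244·28355806081+135·21·2440479216 = 13837575261124,  y_5 = 244·2440479216+21·28355806081 = 1190948856405

244 21
119071 10248
58106404 5001003
28355806081 2440479216
13837575261124 1190948856405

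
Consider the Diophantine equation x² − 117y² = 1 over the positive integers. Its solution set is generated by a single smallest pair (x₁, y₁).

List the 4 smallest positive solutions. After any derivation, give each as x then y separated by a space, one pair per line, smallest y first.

d=117: √d = [10; 1,4,2,4,1,20] (ℓ=6, even), read p_5/q_5
k=0  a_k=10  p_k/q_k = 10/1
…
k=4  a_k=4  p_k/q_k = 530/49
k=5  a_k=1  p_k/q_k = 649/60
(x₁, y₁) = (649, 60);  649² − 117·60² = 1 ✓
n=2: (649,60)∘(649,60) = (649·649+117·60·60, 649·60+60·649) = (842401,77880)
n=3: (842401,77880)∘(649,60) = (649·842401+117·60·77880, 649·77880+60·842401) = (1093435849,101088180)
n=4: (1093435849,101088180)∘(649,60) = (649·1093435849+117·60·101088180, 649·101088180+60·1093435849) = (1419278889601,131212379760)

649 60
842401 77880
1093435849 101088180
1419278889601 131212379760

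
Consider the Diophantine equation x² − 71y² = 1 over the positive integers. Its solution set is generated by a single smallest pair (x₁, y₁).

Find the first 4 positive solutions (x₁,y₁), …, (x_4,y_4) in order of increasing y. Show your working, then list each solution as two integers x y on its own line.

3480 413
24220799 2874480
168576757560 20006380387
1173294208396801 139244404619040

d=71: √d = [8; 2,2,1,7,1,2,2,16] (ℓ=8, even), read p_7/q_7
a_0=8:  p_0=8·1+0=8,  q_0=8·0+1=1
a_1=2:  p_1=2·8+1=17,  q_1=2·1+0=2
a_2=2:  p_2=2·17+8=42,  q_2=2·2+1=5
…
a_4=7:  p_4=7·59+42=455,  q_4=7·7+5=54
…
a_6=2:  p_6=2·514+455=1483,  q_6=2·61+54=176
a_7=2:  p_7=2·1483+514=3480,  q_7=2·176+61=413
→ (3480, 413).  Check: 3480²=12110400, 71·413²=12110399, difference 1.
n=2: (3480,413)∘(3480,413) = (3480·3480+71·413·413, 3480·413+413·3480) = (24220799,2874480)
n=3: (24220799,2874480)∘(3480,413) = (3480·24220799+71·413·2874480, 3480·2874480+413·24220799) = (168576757560,20006380387)
n=4: (168576757560,20006380387)∘(3480,413) = (3480·168576757560+71·413·20006380387, 3480·20006380387+413·168576757560) = (1173294208396801,139244404619040)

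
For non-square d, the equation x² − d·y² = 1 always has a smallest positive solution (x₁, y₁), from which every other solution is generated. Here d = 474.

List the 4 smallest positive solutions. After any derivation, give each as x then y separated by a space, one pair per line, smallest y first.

√474 = [21; 1,3,2,1,1,…,3,1,42, …], period ℓ=14 (even) → k=13
i=0: a=21 ⇒ p=21, q=1
…
i=3: a=2 ⇒ p=196, q=9
i=4: a=1 ⇒ p=283, q=13
i=5: a=1 ⇒ p=479, q=22
i=6: a=1 ⇒ p=762, q=35
…
i=8: a=1 ⇒ p=5813, q=267
i=9: a=1 ⇒ p=10864, q=499
i=10: a=1 ⇒ p=16677, q=766
…
i=12: a=3 ⇒ p=149331, q=6859
i=13: a=1 ⇒ p=193549, q=8890
fundamental: x₁=193549, y₁=8890  (since 37461215401 − 474·79032100 = 1)
n=2: (193549,8890)∘(193549,8890) = (193549·193549+474·8890·8890, 193549·8890+8890·193549) = (74922430801,3441301220)
n=3: (74922430801,3441301220)∘(193549,8890) = (193549·74922430801+474·8890·3441301220, 193549·3441301220+8890·74922430801) = (29002323118011949,1332120819650670)
n=4: (29002323118011949,1332120819650670)∘(193549,8890) = (193549·29002323118011949+474·8890·1332120819650670, 193549·1332120819650670+8890·29002323118011949) = (11226741274261267003201,515661305041693754440)

193549 8890
74922430801 3441301220
29002323118011949 1332120819650670
11226741274261267003201 515661305041693754440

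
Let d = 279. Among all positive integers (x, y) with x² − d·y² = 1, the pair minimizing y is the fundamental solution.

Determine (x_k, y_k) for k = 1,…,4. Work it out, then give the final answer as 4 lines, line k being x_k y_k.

1520 91
4620799 276640
14047227440 840985509
42703566796801 2556595670720

[16; 1,2,2,1,2,2,1,32] for √279; ℓ=8 ⇒ convergent index 7
k=0  a_k=16  p_k/q_k = 16/1
…
k=5  a_k=2  p_k/q_k = 451/27
k=6  a_k=2  p_k/q_k = 1069/64
k=7  a_k=1  p_k/q_k = 1520/91
fundamental: x₁=1520, y₁=91  (since 2310400 − 279·8281 = 1)
k=2:  x_2 = 1520·1520+279·91·91 = 4620799,  y_2 = 1520·91+91·1520 = 276640
k=3:  x_3 = 1520·4620799+279·91·276640 = 14047227440,  y_3 = 1520·276640+91·4620799 = 840985509
k=4:  x_4 = 1520·14047227440+279·91·840985509 = 42703566796801,  y_4 = 1520·840985509+91·14047227440 = 2556595670720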